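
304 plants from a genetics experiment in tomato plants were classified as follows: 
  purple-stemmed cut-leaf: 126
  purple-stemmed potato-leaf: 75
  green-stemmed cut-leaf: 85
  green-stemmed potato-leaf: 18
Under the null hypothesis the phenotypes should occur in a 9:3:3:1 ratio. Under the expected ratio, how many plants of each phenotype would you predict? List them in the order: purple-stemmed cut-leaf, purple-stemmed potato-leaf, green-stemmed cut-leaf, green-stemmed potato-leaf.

171, 57, 57, 19

Expected counts for N = 304 under a 9:3:3:1 ratio (total parts = 16):
  purple-stemmed cut-leaf: 304 × 9/16 = 171
  purple-stemmed potato-leaf: 304 × 3/16 = 57
  green-stemmed cut-leaf: 304 × 3/16 = 57
  green-stemmed potato-leaf: 304 × 1/16 = 19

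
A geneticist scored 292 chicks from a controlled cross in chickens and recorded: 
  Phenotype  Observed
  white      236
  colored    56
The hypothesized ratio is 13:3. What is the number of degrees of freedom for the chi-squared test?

A goodness-of-fit test with 2 phenotype classes has df = 2 − 1 = 1.

1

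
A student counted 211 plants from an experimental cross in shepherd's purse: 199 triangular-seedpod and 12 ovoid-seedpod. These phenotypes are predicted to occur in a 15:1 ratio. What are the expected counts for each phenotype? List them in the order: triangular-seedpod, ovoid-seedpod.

Under the 15:1 hypothesis (Σ ratio = 16, N = 211):
  triangular-seedpod: 211 × 15/16 = 197.8125
  ovoid-seedpod: 211 × 1/16 = 13.1875

197.8125, 13.1875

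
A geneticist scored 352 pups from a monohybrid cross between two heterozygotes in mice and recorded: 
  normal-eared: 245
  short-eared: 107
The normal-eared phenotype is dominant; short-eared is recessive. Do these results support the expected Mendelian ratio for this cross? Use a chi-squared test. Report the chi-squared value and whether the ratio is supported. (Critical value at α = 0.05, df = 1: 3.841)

5.470; not consistent

For a monohybrid cross between heterozygotes with complete dominance, the expected phenotypic ratio is 3:1.
Total ratio parts = 4. Expected numbers out of 352:
  normal-eared: 352 × 3/4 = 264
  short-eared: 352 × 1/4 = 88
χ² = Σ (O − E)² / E
  normal-eared: (245 − 264)² / 264 = 1.3674
  short-eared: (107 − 88)² / 88 = 4.1023
χ² = 1.3674 + 4.1023 = 5.4697 ≈ 5.470
Degrees of freedom = 2 − 1 = 1; critical value at α = 0.05 is 3.841.
Since 5.470 > 3.841, we reject the null hypothesis — the data do not fit the 3:1 ratio.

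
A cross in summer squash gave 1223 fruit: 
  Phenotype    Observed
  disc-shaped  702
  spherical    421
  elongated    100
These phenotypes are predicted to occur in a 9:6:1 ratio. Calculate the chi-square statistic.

10.638

Under the 9:6:1 hypothesis (Σ ratio = 16, N = 1223):
  disc-shaped: 1223 × 9/16 = 687.9375
  spherical: 1223 × 6/16 = 458.625
  elongated: 1223 × 1/16 = 76.4375
χ² = Σ (O − E)² / E
  disc-shaped: (702 − 687.9375)² / 687.9375 = 0.2875
  spherical: (421 − 458.625)² / 458.625 = 3.0867
  elongated: (100 − 76.4375)² / 76.4375 = 7.2633
χ² = 0.2875 + 3.0867 + 7.2633 = 10.6375 ≈ 10.638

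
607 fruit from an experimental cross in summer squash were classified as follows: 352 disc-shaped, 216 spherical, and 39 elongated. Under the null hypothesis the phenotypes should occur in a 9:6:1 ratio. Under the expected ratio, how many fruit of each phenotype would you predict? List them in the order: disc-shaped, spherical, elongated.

Expected counts for N = 607 under a 9:6:1 ratio (total parts = 16):
  disc-shaped: 607 × 9/16 = 341.4375
  spherical: 607 × 6/16 = 227.625
  elongated: 607 × 1/16 = 37.9375

341.4375, 227.625, 37.9375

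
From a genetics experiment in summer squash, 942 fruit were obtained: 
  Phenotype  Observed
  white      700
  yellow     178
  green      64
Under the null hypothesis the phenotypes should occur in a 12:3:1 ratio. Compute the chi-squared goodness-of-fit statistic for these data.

0.517

Total ratio parts = 16. Expected numbers out of 942:
  white: 942 × 12/16 = 706.5
  yellow: 942 × 3/16 = 176.625
  green: 942 × 1/16 = 58.875
χ² = Σ (O − E)² / E
  white: (700 − 706.5)² / 706.5 = 0.0598
  yellow: (178 − 176.625)² / 176.625 = 0.0107
  green: (64 − 58.875)² / 58.875 = 0.4461
χ² = 0.0598 + 0.0107 + 0.4461 = 0.5166 ≈ 0.517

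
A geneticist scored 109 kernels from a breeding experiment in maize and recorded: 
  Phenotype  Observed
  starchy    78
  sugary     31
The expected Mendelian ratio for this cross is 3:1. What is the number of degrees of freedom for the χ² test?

1

A goodness-of-fit test with 2 phenotype classes has df = 2 − 1 = 1.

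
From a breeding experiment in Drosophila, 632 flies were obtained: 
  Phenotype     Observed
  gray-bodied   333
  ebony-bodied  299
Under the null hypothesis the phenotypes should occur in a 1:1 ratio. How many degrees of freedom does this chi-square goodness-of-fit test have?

1

A goodness-of-fit test with 2 phenotype classes has df = 2 − 1 = 1.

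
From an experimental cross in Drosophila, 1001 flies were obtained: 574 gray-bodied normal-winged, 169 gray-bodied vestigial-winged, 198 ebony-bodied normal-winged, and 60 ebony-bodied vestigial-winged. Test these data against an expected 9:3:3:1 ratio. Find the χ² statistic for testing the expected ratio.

2.745

The 9:3:3:1 ratio has 16 parts, so with N = 1001 the expected counts are:
  gray-bodied normal-winged: 1001 × 9/16 = 563.0625
  gray-bodied vestigial-winged: 1001 × 3/16 = 187.6875
  ebony-bodied normal-winged: 1001 × 3/16 = 187.6875
  ebony-bodied vestigial-winged: 1001 × 1/16 = 62.5625
χ² = Σ (O − E)² / E
  gray-bodied normal-winged: (574 − 563.0625)² / 563.0625 = 0.2125
  gray-bodied vestigial-winged: (169 − 187.6875)² / 187.6875 = 1.8607
  ebony-bodied normal-winged: (198 − 187.6875)² / 187.6875 = 0.5666
  ebony-bodied vestigial-winged: (60 − 62.5625)² / 62.5625 = 0.1050
χ² = 0.2125 + 1.8607 + 0.5666 + 0.1050 = 2.7448 ≈ 2.745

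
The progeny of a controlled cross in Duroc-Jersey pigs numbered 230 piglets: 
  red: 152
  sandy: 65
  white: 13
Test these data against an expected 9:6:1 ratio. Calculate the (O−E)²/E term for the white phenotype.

Expected counts for N = 230 under a 9:6:1 ratio (total parts = 16):
  red: 230 × 9/16 = 129.375
  sandy: 230 × 6/16 = 86.25
  white: 230 × 1/16 = 14.375
Contribution of white: (13 − 14.375)² / 14.375 = 0.1315

0.132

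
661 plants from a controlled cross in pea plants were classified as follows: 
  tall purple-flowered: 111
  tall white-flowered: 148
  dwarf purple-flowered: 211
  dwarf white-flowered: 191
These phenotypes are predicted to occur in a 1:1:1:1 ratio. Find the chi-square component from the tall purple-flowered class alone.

17.810

The 1:1:1:1 ratio has 4 parts, so with N = 661 the expected counts are:
  tall purple-flowered: 661 × 1/4 = 165.25
  tall white-flowered: 661 × 1/4 = 165.25
  dwarf purple-flowered: 661 × 1/4 = 165.25
  dwarf white-flowered: 661 × 1/4 = 165.25
Contribution of tall purple-flowered: (111 − 165.25)² / 165.25 = 17.8098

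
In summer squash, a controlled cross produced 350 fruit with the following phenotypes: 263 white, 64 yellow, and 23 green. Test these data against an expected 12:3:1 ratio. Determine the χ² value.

0.099

Expected counts for N = 350 under a 12:3:1 ratio (total parts = 16):
  white: 350 × 12/16 = 262.5
  yellow: 350 × 3/16 = 65.625
  green: 350 × 1/16 = 21.875
χ² = Σ (O − E)² / E
  white: (263 − 262.5)² / 262.5 = 0.0010
  yellow: (64 − 65.625)² / 65.625 = 0.0402
  green: (23 − 21.875)² / 21.875 = 0.0579
χ² = 0.0010 + 0.0402 + 0.0579 = 0.0991 ≈ 0.099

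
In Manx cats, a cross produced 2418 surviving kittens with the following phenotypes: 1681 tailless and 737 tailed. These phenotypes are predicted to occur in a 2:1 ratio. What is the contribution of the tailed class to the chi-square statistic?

The 2:1 ratio has 3 parts, so with N = 2418 the expected counts are:
  tailless: 2418 × 2/3 = 1612
  tailed: 2418 × 1/3 = 806
Contribution of tailed: (737 − 806)² / 806 = 5.9069

5.907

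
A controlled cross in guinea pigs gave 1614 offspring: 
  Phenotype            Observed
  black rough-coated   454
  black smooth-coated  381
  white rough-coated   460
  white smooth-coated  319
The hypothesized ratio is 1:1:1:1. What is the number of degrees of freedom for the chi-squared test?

3

A goodness-of-fit test with 4 phenotype classes has df = 4 − 1 = 3.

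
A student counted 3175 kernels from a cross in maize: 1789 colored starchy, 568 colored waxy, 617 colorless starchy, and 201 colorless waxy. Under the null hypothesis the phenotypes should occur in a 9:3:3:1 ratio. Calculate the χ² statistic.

Expected counts for N = 3175 under a 9:3:3:1 ratio (total parts = 16):
  colored starchy: 3175 × 9/16 = 1785.9375
  colored waxy: 3175 × 3/16 = 595.3125
  colorless starchy: 3175 × 3/16 = 595.3125
  colorless waxy: 3175 × 1/16 = 198.4375
χ² = Σ (O − E)² / E
  colored starchy: (1789 − 1785.9375)² / 1785.9375 = 0.0053
  colored waxy: (568 − 595.3125)² / 595.3125 = 1.2531
  colorless starchy: (617 − 595.3125)² / 595.3125 = 0.7901
  colorless waxy: (201 − 198.4375)² / 198.4375 = 0.0331
χ² = 0.0053 + 1.2531 + 0.7901 + 0.0331 = 2.0816 ≈ 2.082

2.082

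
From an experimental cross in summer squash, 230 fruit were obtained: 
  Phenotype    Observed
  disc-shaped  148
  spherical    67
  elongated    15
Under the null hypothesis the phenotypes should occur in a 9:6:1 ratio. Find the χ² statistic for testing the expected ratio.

7.005

Total ratio parts = 16. Expected numbers out of 230:
  disc-shaped: 230 × 9/16 = 129.375
  spherical: 230 × 6/16 = 86.25
  elongated: 230 × 1/16 = 14.375
χ² = Σ (O − E)² / E
  disc-shaped: (148 − 129.375)² / 129.375 = 2.6813
  spherical: (67 − 86.25)² / 86.25 = 4.2964
  elongated: (15 − 14.375)² / 14.375 = 0.0272
χ² = 2.6813 + 4.2964 + 0.0272 = 7.0049 ≈ 7.005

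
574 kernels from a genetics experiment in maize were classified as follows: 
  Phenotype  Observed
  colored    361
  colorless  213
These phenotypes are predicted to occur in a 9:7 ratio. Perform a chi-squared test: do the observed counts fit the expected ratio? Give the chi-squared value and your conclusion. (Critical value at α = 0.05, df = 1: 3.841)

10.290; not consistent

Expected counts for N = 574 under a 9:7 ratio (total parts = 16):
  colored: 574 × 9/16 = 322.875
  colorless: 574 × 7/16 = 251.125
χ² = Σ (O − E)² / E
  colored: (361 − 322.875)² / 322.875 = 4.5018
  colorless: (213 − 251.125)² / 251.125 = 5.7880
χ² = 4.5018 + 5.7880 = 10.2898 ≈ 10.290
Degrees of freedom = 2 − 1 = 1; critical value at α = 0.05 is 3.841.
Since 10.290 > 3.841, we reject the null hypothesis — the data do not fit the 9:7 ratio.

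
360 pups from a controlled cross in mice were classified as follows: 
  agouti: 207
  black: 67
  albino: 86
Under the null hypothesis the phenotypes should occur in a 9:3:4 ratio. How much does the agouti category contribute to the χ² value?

0.100

Expected counts for N = 360 under a 9:3:4 ratio (total parts = 16):
  agouti: 360 × 9/16 = 202.5
  black: 360 × 3/16 = 67.5
  albino: 360 × 4/16 = 90
Contribution of agouti: (207 − 202.5)² / 202.5 = 0.1000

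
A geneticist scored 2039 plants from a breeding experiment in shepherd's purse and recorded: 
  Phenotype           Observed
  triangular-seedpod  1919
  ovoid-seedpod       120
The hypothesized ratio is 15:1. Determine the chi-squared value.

Total ratio parts = 16. Expected numbers out of 2039:
  triangular-seedpod: 2039 × 15/16 = 1911.5625
  ovoid-seedpod: 2039 × 1/16 = 127.4375
χ² = Σ (O − E)² / E
  triangular-seedpod: (1919 − 1911.5625)² / 1911.5625 = 0.0289
  ovoid-seedpod: (120 − 127.4375)² / 127.4375 = 0.4341
χ² = 0.0289 + 0.4341 = 0.463

0.463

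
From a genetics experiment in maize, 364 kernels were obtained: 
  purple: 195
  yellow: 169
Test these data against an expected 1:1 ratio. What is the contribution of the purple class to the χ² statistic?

0.929

Total ratio parts = 2. Expected numbers out of 364:
  purple: 364 × 1/2 = 182
  yellow: 364 × 1/2 = 182
Contribution of purple: (195 − 182)² / 182 = 0.9286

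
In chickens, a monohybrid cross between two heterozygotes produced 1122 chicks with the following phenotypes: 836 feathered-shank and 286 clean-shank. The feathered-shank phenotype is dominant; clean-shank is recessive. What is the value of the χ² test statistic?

For a monohybrid cross between heterozygotes with complete dominance, the expected phenotypic ratio is 3:1.
Total ratio parts = 4. Expected numbers out of 1122:
  feathered-shank: 1122 × 3/4 = 841.5
  clean-shank: 1122 × 1/4 = 280.5
χ² = Σ (O − E)² / E
  feathered-shank: (836 − 841.5)² / 841.5 = 0.0359
  clean-shank: (286 − 280.5)² / 280.5 = 0.1078
χ² = 0.0359 + 0.1078 = 0.1437 ≈ 0.144

0.144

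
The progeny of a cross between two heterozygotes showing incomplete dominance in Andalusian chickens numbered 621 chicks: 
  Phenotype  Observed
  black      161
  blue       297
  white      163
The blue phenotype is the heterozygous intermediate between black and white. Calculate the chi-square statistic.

With incomplete dominance, a heterozygote × heterozygote cross gives a 1:2:1 phenotypic ratio.
Total ratio parts = 4. Expected numbers out of 621:
  black: 621 × 1/4 = 155.25
  blue: 621 × 2/4 = 310.5
  white: 621 × 1/4 = 155.25
χ² = Σ (O − E)² / E
  black: (161 − 155.25)² / 155.25 = 0.2130
  blue: (297 − 310.5)² / 310.5 = 0.5870
  white: (163 − 155.25)² / 155.25 = 0.3869
χ² = 0.2130 + 0.5870 + 0.3869 = 1.1869 ≈ 1.187

1.187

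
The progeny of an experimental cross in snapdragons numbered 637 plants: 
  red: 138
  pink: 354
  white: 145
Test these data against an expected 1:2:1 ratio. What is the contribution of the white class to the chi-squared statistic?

1.275

Total ratio parts = 4. Expected numbers out of 637:
  red: 637 × 1/4 = 159.25
  pink: 637 × 2/4 = 318.5
  white: 637 × 1/4 = 159.25
Contribution of white: (145 − 159.25)² / 159.25 = 1.2751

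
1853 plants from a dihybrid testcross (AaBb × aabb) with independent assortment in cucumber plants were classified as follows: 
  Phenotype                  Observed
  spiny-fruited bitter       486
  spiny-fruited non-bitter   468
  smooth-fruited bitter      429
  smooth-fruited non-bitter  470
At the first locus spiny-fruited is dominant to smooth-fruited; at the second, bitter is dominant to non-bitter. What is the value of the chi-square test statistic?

3.797

A dihybrid testcross with independent assortment gives a 1:1:1:1 ratio.
Under the 1:1:1:1 hypothesis (Σ ratio = 4, N = 1853):
  spiny-fruited bitter: 1853 × 1/4 = 463.25
  spiny-fruited non-bitter: 1853 × 1/4 = 463.25
  smooth-fruited bitter: 1853 × 1/4 = 463.25
  smooth-fruited non-bitter: 1853 × 1/4 = 463.25
χ² = Σ (O − E)² / E
  spiny-fruited bitter: (486 − 463.25)² / 463.25 = 1.1172
  spiny-fruited non-bitter: (468 − 463.25)² / 463.25 = 0.0487
  smooth-fruited bitter: (429 − 463.25)² / 463.25 = 2.5322
  smooth-fruited non-bitter: (470 − 463.25)² / 463.25 = 0.0984
χ² = 1.1172 + 0.0487 + 2.5322 + 0.0984 = 3.7965 ≈ 3.797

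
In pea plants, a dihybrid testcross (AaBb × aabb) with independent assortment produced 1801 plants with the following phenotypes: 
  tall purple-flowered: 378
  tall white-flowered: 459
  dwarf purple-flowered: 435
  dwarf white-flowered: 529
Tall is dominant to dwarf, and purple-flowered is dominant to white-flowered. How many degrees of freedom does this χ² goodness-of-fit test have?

3

A dihybrid testcross with independent assortment gives a 1:1:1:1 ratio.
A goodness-of-fit test with 4 phenotype classes has df = 4 − 1 = 3.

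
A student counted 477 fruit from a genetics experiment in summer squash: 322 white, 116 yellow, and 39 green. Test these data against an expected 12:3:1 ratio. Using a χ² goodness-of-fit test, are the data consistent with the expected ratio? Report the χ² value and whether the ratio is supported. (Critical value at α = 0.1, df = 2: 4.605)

14.293; not consistent

Expected counts for N = 477 under a 12:3:1 ratio (total parts = 16):
  white: 477 × 12/16 = 357.75
  yellow: 477 × 3/16 = 89.4375
  green: 477 × 1/16 = 29.8125
χ² = Σ (O − E)² / E
  white: (322 − 357.75)² / 357.75 = 3.5725
  yellow: (116 − 89.4375)² / 89.4375 = 7.8889
  green: (39 − 29.8125)² / 29.8125 = 2.8314
χ² = 3.5725 + 7.8889 + 2.8314 = 14.2928 ≈ 14.293
Degrees of freedom = 3 − 1 = 2; critical value at α = 0.1 is 4.605.
Since 14.293 > 4.605, we reject the null hypothesis — the data do not fit the 12:3:1 ratio.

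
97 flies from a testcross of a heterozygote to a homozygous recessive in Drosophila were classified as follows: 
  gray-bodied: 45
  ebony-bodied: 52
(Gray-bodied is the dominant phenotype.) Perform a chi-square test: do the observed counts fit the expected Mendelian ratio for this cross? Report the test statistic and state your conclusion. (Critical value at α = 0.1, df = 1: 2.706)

A testcross of a heterozygote (Aa × aa) gives a 1:1 phenotypic ratio.
The 1:1 ratio has 2 parts, so with N = 97 the expected counts are:
  gray-bodied: 97 × 1/2 = 48.5
  ebony-bodied: 97 × 1/2 = 48.5
χ² = Σ (O − E)² / E
  gray-bodied: (45 − 48.5)² / 48.5 = 0.2526
  ebony-bodied: (52 − 48.5)² / 48.5 = 0.2526
χ² = 0.2526 + 0.2526 = 0.5052 ≈ 0.505
Degrees of freedom = 2 − 1 = 1; critical value at α = 0.1 is 2.706.
Since 0.505 < 2.706, we fail to reject the null hypothesis — the data are consistent with the 1:1 ratio.

0.505; consistent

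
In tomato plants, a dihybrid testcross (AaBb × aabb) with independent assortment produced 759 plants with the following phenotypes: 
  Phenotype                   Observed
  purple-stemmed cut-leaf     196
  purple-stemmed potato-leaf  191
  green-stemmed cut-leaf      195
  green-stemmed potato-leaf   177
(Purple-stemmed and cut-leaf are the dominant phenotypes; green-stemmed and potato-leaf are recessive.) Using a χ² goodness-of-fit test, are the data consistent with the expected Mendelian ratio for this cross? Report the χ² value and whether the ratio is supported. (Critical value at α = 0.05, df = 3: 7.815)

A dihybrid testcross with independent assortment gives a 1:1:1:1 ratio.
Under the 1:1:1:1 hypothesis (Σ ratio = 4, N = 759):
  purple-stemmed cut-leaf: 759 × 1/4 = 189.75
  purple-stemmed potato-leaf: 759 × 1/4 = 189.75
  green-stemmed cut-leaf: 759 × 1/4 = 189.75
  green-stemmed potato-leaf: 759 × 1/4 = 189.75
χ² = Σ (O − E)² / E
  purple-stemmed cut-leaf: (196 − 189.75)² / 189.75 = 0.2059
  purple-stemmed potato-leaf: (191 − 189.75)² / 189.75 = 0.0082
  green-stemmed cut-leaf: (195 − 189.75)² / 189.75 = 0.1453
  green-stemmed potato-leaf: (177 − 189.75)² / 189.75 = 0.8567
χ² = 0.2059 + 0.0082 + 0.1453 + 0.8567 = 1.2161 ≈ 1.216
Degrees of freedom = 4 − 1 = 3; critical value at α = 0.05 is 7.815.
Since 1.216 < 7.815, we fail to reject the null hypothesis — the data are consistent with the 1:1:1:1 ratio.

1.216; consistent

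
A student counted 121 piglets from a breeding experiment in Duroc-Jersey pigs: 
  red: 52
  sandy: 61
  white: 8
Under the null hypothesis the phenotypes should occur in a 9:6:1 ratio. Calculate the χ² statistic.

9.197

The 9:6:1 ratio has 16 parts, so with N = 121 the expected counts are:
  red: 121 × 9/16 = 68.0625
  sandy: 121 × 6/16 = 45.375
  white: 121 × 1/16 = 7.5625
χ² = Σ (O − E)² / E
  red: (52 − 68.0625)² / 68.0625 = 3.7907
  sandy: (61 − 45.375)² / 45.375 = 5.3805
  white: (8 − 7.5625)² / 7.5625 = 0.0253
χ² = 3.7907 + 5.3805 + 0.0253 = 9.1965 ≈ 9.197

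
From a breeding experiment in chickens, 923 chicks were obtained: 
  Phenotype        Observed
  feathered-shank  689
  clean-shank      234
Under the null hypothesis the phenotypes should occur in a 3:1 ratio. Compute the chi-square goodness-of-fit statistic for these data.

Expected counts for N = 923 under a 3:1 ratio (total parts = 4):
  feathered-shank: 923 × 3/4 = 692.25
  clean-shank: 923 × 1/4 = 230.75
χ² = Σ (O − E)² / E
  feathered-shank: (689 − 692.25)² / 692.25 = 0.0153
  clean-shank: (234 − 230.75)² / 230.75 = 0.0458
χ² = 0.0153 + 0.0458 = 0.0611 ≈ 0.061

0.061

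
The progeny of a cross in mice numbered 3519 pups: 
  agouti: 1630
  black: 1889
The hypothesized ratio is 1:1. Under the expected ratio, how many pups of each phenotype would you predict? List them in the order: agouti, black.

The 1:1 ratio has 2 parts, so with N = 3519 the expected counts are:
  agouti: 3519 × 1/2 = 1759.5
  black: 3519 × 1/2 = 1759.5

1759.5, 1759.5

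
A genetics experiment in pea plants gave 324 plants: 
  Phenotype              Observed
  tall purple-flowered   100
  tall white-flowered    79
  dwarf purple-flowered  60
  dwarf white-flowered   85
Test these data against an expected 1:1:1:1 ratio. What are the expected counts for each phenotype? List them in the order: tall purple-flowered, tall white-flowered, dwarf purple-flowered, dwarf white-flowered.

Under the 1:1:1:1 hypothesis (Σ ratio = 4, N = 324):
  tall purple-flowered: 324 × 1/4 = 81
  tall white-flowered: 324 × 1/4 = 81
  dwarf purple-flowered: 324 × 1/4 = 81
  dwarf white-flowered: 324 × 1/4 = 81

81, 81, 81, 81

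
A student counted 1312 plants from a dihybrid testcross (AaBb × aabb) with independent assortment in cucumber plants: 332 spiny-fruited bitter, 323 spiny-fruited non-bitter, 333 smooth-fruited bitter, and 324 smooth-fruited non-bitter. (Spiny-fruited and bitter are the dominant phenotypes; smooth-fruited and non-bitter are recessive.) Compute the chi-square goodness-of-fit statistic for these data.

A dihybrid testcross with independent assortment gives a 1:1:1:1 ratio.
Total ratio parts = 4. Expected numbers out of 1312:
  spiny-fruited bitter: 1312 × 1/4 = 328
  spiny-fruited non-bitter: 1312 × 1/4 = 328
  smooth-fruited bitter: 1312 × 1/4 = 328
  smooth-fruited non-bitter: 1312 × 1/4 = 328
χ² = Σ (O − E)² / E
  spiny-fruited bitter: (332 − 328)² / 328 = 0.0488
  spiny-fruited non-bitter: (323 − 328)² / 328 = 0.0762
  smooth-fruited bitter: (333 − 328)² / 328 = 0.0762
  smooth-fruited non-bitter: (324 − 328)² / 328 = 0.0488
χ² = 0.0488 + 0.0762 + 0.0762 + 0.0488 = 0.250

0.250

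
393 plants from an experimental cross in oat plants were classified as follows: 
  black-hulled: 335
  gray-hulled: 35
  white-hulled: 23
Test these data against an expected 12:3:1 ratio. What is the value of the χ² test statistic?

25.908

The 12:3:1 ratio has 16 parts, so with N = 393 the expected counts are:
  black-hulled: 393 × 12/16 = 294.75
  gray-hulled: 393 × 3/16 = 73.6875
  white-hulled: 393 × 1/16 = 24.5625
χ² = Σ (O − E)² / E
  black-hulled: (335 − 294.75)² / 294.75 = 5.4964
  gray-hulled: (35 − 73.6875)² / 73.6875 = 20.3118
  white-hulled: (23 − 24.5625)² / 24.5625 = 0.0994
χ² = 5.4964 + 20.3118 + 0.0994 = 25.9076 ≈ 25.908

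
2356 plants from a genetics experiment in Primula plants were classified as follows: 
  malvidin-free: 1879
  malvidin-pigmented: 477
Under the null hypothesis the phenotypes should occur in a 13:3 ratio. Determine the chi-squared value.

Expected counts for N = 2356 under a 13:3 ratio (total parts = 16):
  malvidin-free: 2356 × 13/16 = 1914.25
  malvidin-pigmented: 2356 × 3/16 = 441.75
χ² = Σ (O − E)² / E
  malvidin-free: (1879 − 1914.25)² / 1914.25 = 0.6491
  malvidin-pigmented: (477 − 441.75)² / 441.75 = 2.8128
χ² = 0.6491 + 2.8128 = 3.4619 ≈ 3.462

3.462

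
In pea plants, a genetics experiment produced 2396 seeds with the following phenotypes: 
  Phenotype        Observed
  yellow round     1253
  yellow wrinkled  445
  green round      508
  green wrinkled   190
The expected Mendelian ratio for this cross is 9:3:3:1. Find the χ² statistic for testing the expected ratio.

Under the 9:3:3:1 hypothesis (Σ ratio = 16, N = 2396):
  yellow round: 2396 × 9/16 = 1347.75
  yellow wrinkled: 2396 × 3/16 = 449.25
  green round: 2396 × 3/16 = 449.25
  green wrinkled: 2396 × 1/16 = 149.75
χ² = Σ (O − E)² / E
  yellow round: (1253 − 1347.75)² / 1347.75 = 6.6611
  yellow wrinkled: (445 − 449.25)² / 449.25 = 0.0402
  green round: (508 − 449.25)² / 449.25 = 7.6829
  green wrinkled: (190 − 149.75)² / 149.75 = 10.8184
χ² = 6.6611 + 0.0402 + 7.6829 + 10.8184 = 25.2026 ≈ 25.203

25.203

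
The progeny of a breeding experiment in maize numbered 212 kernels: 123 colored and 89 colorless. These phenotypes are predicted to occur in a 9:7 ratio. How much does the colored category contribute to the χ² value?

Expected counts for N = 212 under a 9:7 ratio (total parts = 16):
  colored: 212 × 9/16 = 119.25
  colorless: 212 × 7/16 = 92.75
Contribution of colored: (123 − 119.25)² / 119.25 = 0.1179

0.118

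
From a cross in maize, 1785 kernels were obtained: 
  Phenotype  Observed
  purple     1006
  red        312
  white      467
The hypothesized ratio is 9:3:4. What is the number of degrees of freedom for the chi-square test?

2

A goodness-of-fit test with 3 phenotype classes has df = 3 − 1 = 2.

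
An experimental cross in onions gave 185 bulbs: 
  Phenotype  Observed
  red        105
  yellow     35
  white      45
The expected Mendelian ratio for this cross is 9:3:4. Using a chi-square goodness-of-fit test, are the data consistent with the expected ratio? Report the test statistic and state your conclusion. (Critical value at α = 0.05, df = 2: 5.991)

0.045; consistent

The 9:3:4 ratio has 16 parts, so with N = 185 the expected counts are:
  red: 185 × 9/16 = 104.0625
  yellow: 185 × 3/16 = 34.6875
  white: 185 × 4/16 = 46.25
χ² = Σ (O − E)² / E
  red: (105 − 104.0625)² / 104.0625 = 0.0084
  yellow: (35 − 34.6875)² / 34.6875 = 0.0028
  white: (45 − 46.25)² / 46.25 = 0.0338
χ² = 0.0084 + 0.0028 + 0.0338 = 0.045
Degrees of freedom = 3 − 1 = 2; critical value at α = 0.05 is 5.991.
Since 0.045 < 5.991, we fail to reject the null hypothesis — the data are consistent with the 9:3:4 ratio.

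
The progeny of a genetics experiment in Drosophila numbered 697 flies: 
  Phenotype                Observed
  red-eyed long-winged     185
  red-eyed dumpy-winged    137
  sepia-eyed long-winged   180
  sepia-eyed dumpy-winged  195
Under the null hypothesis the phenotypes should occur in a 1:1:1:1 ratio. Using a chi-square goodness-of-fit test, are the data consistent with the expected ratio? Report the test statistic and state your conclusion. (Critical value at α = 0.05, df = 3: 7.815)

11.287; not consistent

The 1:1:1:1 ratio has 4 parts, so with N = 697 the expected counts are:
  red-eyed long-winged: 697 × 1/4 = 174.25
  red-eyed dumpy-winged: 697 × 1/4 = 174.25
  sepia-eyed long-winged: 697 × 1/4 = 174.25
  sepia-eyed dumpy-winged: 697 × 1/4 = 174.25
χ² = Σ (O − E)² / E
  red-eyed long-winged: (185 − 174.25)² / 174.25 = 0.6632
  red-eyed dumpy-winged: (137 − 174.25)² / 174.25 = 7.9631
  sepia-eyed long-winged: (180 − 174.25)² / 174.25 = 0.1897
  sepia-eyed dumpy-winged: (195 − 174.25)² / 174.25 = 2.4709
χ² = 0.6632 + 7.9631 + 0.1897 + 2.4709 = 11.2869 ≈ 11.287
Degrees of freedom = 4 − 1 = 3; critical value at α = 0.05 is 7.815.
Since 11.287 > 7.815, we reject the null hypothesis — the data do not fit the 1:1:1:1 ratio.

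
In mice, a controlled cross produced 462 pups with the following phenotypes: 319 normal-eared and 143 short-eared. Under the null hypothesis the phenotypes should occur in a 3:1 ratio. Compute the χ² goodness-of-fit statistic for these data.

8.730

The 3:1 ratio has 4 parts, so with N = 462 the expected counts are:
  normal-eared: 462 × 3/4 = 346.5
  short-eared: 462 × 1/4 = 115.5
χ² = Σ (O − E)² / E
  normal-eared: (319 − 346.5)² / 346.5 = 2.1825
  short-eared: (143 − 115.5)² / 115.5 = 6.5476
χ² = 2.1825 + 6.5476 = 8.7301 ≈ 8.730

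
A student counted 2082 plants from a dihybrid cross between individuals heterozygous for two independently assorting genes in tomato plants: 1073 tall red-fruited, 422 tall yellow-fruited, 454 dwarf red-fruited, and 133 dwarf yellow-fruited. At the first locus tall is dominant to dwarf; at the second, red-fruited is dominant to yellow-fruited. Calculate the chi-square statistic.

A dihybrid F₂ with independent assortment and complete dominance at both loci gives a 9:3:3:1 phenotypic ratio.
Under the 9:3:3:1 hypothesis (Σ ratio = 16, N = 2082):
  tall red-fruited: 2082 × 9/16 = 1171.125
  tall yellow-fruited: 2082 × 3/16 = 390.375
  dwarf red-fruited: 2082 × 3/16 = 390.375
  dwarf yellow-fruited: 2082 × 1/16 = 130.125
χ² = Σ (O − E)² / E
  tall red-fruited: (1073 − 1171.125)² / 1171.125 = 8.2216
  tall yellow-fruited: (422 − 390.375)² / 390.375 = 2.5620
  dwarf red-fruited: (454 − 390.375)² / 390.375 = 10.3699
  dwarf yellow-fruited: (133 − 130.125)² / 130.125 = 0.0635
χ² = 8.2216 + 2.5620 + 10.3699 + 0.0635 = 21.217

21.217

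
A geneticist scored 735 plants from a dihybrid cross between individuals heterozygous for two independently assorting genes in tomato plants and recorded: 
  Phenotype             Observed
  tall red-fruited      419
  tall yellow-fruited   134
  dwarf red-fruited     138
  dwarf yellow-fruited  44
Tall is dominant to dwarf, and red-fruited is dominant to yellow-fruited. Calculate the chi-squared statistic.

A dihybrid F₂ with independent assortment and complete dominance at both loci gives a 9:3:3:1 phenotypic ratio.
Expected counts for N = 735 under a 9:3:3:1 ratio (total parts = 16):
  tall red-fruited: 735 × 9/16 = 413.4375
  tall yellow-fruited: 735 × 3/16 = 137.8125
  dwarf red-fruited: 735 × 3/16 = 137.8125
  dwarf yellow-fruited: 735 × 1/16 = 45.9375
χ² = Σ (O − E)² / E
  tall red-fruited: (419 − 413.4375)² / 413.4375 = 0.0748
  tall yellow-fruited: (134 − 137.8125)² / 137.8125 = 0.1055
  dwarf red-fruited: (138 − 137.8125)² / 137.8125 = 0.0003
  dwarf yellow-fruited: (44 − 45.9375)² / 45.9375 = 0.0817
χ² = 0.0748 + 0.1055 + 0.0003 + 0.0817 = 0.2623 ≈ 0.262

0.262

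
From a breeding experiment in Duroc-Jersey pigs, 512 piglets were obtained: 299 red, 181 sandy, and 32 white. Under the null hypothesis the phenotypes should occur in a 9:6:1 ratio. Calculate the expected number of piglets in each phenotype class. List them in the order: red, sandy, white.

Under the 9:6:1 hypothesis (Σ ratio = 16, N = 512):
  red: 512 × 9/16 = 288
  sandy: 512 × 6/16 = 192
  white: 512 × 1/16 = 32

288, 192, 32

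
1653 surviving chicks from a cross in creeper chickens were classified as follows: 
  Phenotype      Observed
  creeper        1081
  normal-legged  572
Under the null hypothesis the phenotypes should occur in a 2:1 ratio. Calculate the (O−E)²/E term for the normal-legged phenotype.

Expected counts for N = 1653 under a 2:1 ratio (total parts = 3):
  creeper: 1653 × 2/3 = 1102
  normal-legged: 1653 × 1/3 = 551
Contribution of normal-legged: (572 − 551)² / 551 = 0.8004

0.800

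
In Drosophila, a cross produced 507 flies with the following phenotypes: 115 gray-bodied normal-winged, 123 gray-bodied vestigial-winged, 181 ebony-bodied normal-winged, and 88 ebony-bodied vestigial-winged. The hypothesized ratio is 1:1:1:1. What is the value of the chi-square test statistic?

36.266

The 1:1:1:1 ratio has 4 parts, so with N = 507 the expected counts are:
  gray-bodied normal-winged: 507 × 1/4 = 126.75
  gray-bodied vestigial-winged: 507 × 1/4 = 126.75
  ebony-bodied normal-winged: 507 × 1/4 = 126.75
  ebony-bodied vestigial-winged: 507 × 1/4 = 126.75
χ² = Σ (O − E)² / E
  gray-bodied normal-winged: (115 − 126.75)² / 126.75 = 1.0893
  gray-bodied vestigial-winged: (123 − 126.75)² / 126.75 = 0.1109
  ebony-bodied normal-winged: (181 − 126.75)² / 126.75 = 23.2194
  ebony-bodied vestigial-winged: (88 − 126.75)² / 126.75 = 11.8466
χ² = 1.0893 + 0.1109 + 23.2194 + 11.8466 = 36.2662 ≈ 36.266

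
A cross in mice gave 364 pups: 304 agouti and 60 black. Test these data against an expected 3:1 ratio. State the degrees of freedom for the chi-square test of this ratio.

1

A goodness-of-fit test with 2 phenotype classes has df = 2 − 1 = 1.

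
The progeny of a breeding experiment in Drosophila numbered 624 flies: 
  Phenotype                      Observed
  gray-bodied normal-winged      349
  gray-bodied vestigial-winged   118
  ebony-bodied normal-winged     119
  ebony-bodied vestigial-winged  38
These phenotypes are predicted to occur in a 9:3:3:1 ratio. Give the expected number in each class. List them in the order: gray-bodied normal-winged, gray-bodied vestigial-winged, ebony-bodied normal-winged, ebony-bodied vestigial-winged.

351, 117, 117, 39

The 9:3:3:1 ratio has 16 parts, so with N = 624 the expected counts are:
  gray-bodied normal-winged: 624 × 9/16 = 351
  gray-bodied vestigial-winged: 624 × 3/16 = 117
  ebony-bodied normal-winged: 624 × 3/16 = 117
  ebony-bodied vestigial-winged: 624 × 1/16 = 39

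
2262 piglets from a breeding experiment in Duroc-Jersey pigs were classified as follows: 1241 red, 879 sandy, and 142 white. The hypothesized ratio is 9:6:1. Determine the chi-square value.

The 9:6:1 ratio has 16 parts, so with N = 2262 the expected counts are:
  red: 2262 × 9/16 = 1272.375
  sandy: 2262 × 6/16 = 848.25
  white: 2262 × 1/16 = 141.375
χ² = Σ (O − E)² / E
  red: (1241 − 1272.375)² / 1272.375 = 0.7737
  sandy: (879 − 848.25)² / 848.25 = 1.1147
  white: (142 − 141.375)² / 141.375 = 0.0028
χ² = 0.7737 + 1.1147 + 0.0028 = 1.8912 ≈ 1.891

1.891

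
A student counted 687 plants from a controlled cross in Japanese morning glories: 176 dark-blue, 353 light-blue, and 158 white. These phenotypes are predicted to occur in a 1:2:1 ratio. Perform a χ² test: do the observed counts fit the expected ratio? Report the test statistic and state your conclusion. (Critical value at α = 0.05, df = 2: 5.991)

Total ratio parts = 4. Expected numbers out of 687:
  dark-blue: 687 × 1/4 = 171.75
  light-blue: 687 × 2/4 = 343.5
  white: 687 × 1/4 = 171.75
χ² = Σ (O − E)² / E
  dark-blue: (176 − 171.75)² / 171.75 = 0.1052
  light-blue: (353 − 343.5)² / 343.5 = 0.2627
  white: (158 − 171.75)² / 171.75 = 1.1008
χ² = 0.1052 + 0.2627 + 1.1008 = 1.4687 ≈ 1.469
Degrees of freedom = 3 − 1 = 2; critical value at α = 0.05 is 5.991.
Since 1.469 < 5.991, we fail to reject the null hypothesis — the data are consistent with the 1:2:1 ratio.

1.469; consistent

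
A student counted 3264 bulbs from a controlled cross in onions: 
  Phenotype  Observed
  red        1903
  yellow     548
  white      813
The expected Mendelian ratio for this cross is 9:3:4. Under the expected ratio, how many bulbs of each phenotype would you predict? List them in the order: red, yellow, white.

Total ratio parts = 16. Expected numbers out of 3264:
  red: 3264 × 9/16 = 1836
  yellow: 3264 × 3/16 = 612
  white: 3264 × 4/16 = 816

1836, 612, 816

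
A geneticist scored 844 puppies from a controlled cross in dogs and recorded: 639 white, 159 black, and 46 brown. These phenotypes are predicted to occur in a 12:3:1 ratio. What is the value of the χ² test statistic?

0.924

Total ratio parts = 16. Expected numbers out of 844:
  white: 844 × 12/16 = 633
  black: 844 × 3/16 = 158.25
  brown: 844 × 1/16 = 52.75
χ² = Σ (O − E)² / E
  white: (639 − 633)² / 633 = 0.0569
  black: (159 − 158.25)² / 158.25 = 0.0036
  brown: (46 − 52.75)² / 52.75 = 0.8637
χ² = 0.0569 + 0.0036 + 0.8637 = 0.9242 ≈ 0.924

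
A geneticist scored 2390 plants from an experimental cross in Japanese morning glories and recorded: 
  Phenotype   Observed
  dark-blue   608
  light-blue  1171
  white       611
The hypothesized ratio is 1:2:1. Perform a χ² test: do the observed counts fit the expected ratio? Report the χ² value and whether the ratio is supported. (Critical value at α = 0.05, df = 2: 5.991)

Under the 1:2:1 hypothesis (Σ ratio = 4, N = 2390):
  dark-blue: 2390 × 1/4 = 597.5
  light-blue: 2390 × 2/4 = 1195
  white: 2390 × 1/4 = 597.5
χ² = Σ (O − E)² / E
  dark-blue: (608 − 597.5)² / 597.5 = 0.1845
  light-blue: (1171 − 1195)² / 1195 = 0.4820
  white: (611 − 597.5)² / 597.5 = 0.3050
χ² = 0.1845 + 0.4820 + 0.3050 = 0.9715 ≈ 0.972
Degrees of freedom = 3 − 1 = 2; critical value at α = 0.05 is 5.991.
Since 0.972 < 5.991, we fail to reject the null hypothesis — the data are consistent with the 1:2:1 ratio.

0.972; consistent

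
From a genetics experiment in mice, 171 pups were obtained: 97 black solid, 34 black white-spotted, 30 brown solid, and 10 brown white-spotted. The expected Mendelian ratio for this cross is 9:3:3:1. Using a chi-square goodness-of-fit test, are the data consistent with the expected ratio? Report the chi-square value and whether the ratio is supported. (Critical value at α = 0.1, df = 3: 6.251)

0.301; consistent

The 9:3:3:1 ratio has 16 parts, so with N = 171 the expected counts are:
  black solid: 171 × 9/16 = 96.1875
  black white-spotted: 171 × 3/16 = 32.0625
  brown solid: 171 × 3/16 = 32.0625
  brown white-spotted: 171 × 1/16 = 10.6875
χ² = Σ (O − E)² / E
  black solid: (97 − 96.1875)² / 96.1875 = 0.0069
  black white-spotted: (34 − 32.0625)² / 32.0625 = 0.1171
  brown solid: (30 − 32.0625)² / 32.0625 = 0.1327
  brown white-spotted: (10 − 10.6875)² / 10.6875 = 0.0442
χ² = 0.0069 + 0.1171 + 0.1327 + 0.0442 = 0.3009 ≈ 0.301
Degrees of freedom = 4 − 1 = 3; critical value at α = 0.1 is 6.251.
Since 0.301 < 6.251, we fail to reject the null hypothesis — the data are consistent with the 9:3:3:1 ratio.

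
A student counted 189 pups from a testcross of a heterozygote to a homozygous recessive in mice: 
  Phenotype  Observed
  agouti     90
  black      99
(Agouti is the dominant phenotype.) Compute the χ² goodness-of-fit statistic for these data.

0.429

A testcross of a heterozygote (Aa × aa) gives a 1:1 phenotypic ratio.
Total ratio parts = 2. Expected numbers out of 189:
  agouti: 189 × 1/2 = 94.5
  black: 189 × 1/2 = 94.5
χ² = Σ (O − E)² / E
  agouti: (90 − 94.5)² / 94.5 = 0.2143
  black: (99 − 94.5)² / 94.5 = 0.2143
χ² = 0.2143 + 0.2143 = 0.4286 ≈ 0.429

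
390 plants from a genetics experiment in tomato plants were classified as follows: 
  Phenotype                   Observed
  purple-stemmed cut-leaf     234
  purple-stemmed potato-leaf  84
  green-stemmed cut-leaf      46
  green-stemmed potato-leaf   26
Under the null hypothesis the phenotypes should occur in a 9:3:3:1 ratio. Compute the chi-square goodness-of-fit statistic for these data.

12.762

Total ratio parts = 16. Expected numbers out of 390:
  purple-stemmed cut-leaf: 390 × 9/16 = 219.375
  purple-stemmed potato-leaf: 390 × 3/16 = 73.125
  green-stemmed cut-leaf: 390 × 3/16 = 73.125
  green-stemmed potato-leaf: 390 × 1/16 = 24.375
χ² = Σ (O − E)² / E
  purple-stemmed cut-leaf: (234 − 219.375)² / 219.375 = 0.9750
  purple-stemmed potato-leaf: (84 − 73.125)² / 73.125 = 1.6173
  green-stemmed cut-leaf: (46 − 73.125)² / 73.125 = 10.0618
  green-stemmed potato-leaf: (26 − 24.375)² / 24.375 = 0.1083
χ² = 0.9750 + 1.6173 + 10.0618 + 0.1083 = 12.7624 ≈ 12.762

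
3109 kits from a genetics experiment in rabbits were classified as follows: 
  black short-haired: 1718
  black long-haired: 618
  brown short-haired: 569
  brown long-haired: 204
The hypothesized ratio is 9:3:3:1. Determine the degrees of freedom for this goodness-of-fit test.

A goodness-of-fit test with 4 phenotype classes has df = 4 − 1 = 3.

3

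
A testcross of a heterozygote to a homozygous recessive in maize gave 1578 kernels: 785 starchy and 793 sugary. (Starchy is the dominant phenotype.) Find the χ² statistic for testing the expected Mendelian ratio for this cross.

0.041

A testcross of a heterozygote (Aa × aa) gives a 1:1 phenotypic ratio.
Expected counts for N = 1578 under a 1:1 ratio (total parts = 2):
  starchy: 1578 × 1/2 = 789
  sugary: 1578 × 1/2 = 789
χ² = Σ (O − E)² / E
  starchy: (785 − 789)² / 789 = 0.0203
  sugary: (793 − 789)² / 789 = 0.0203
χ² = 0.0203 + 0.0203 = 0.0406 ≈ 0.041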